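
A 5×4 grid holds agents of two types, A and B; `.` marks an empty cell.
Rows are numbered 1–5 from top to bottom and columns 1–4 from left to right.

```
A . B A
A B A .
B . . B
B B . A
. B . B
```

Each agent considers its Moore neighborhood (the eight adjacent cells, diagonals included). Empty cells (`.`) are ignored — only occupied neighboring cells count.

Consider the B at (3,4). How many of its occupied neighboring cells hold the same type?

0

Occupied neighbors of (3,4): (2,3)=A, (4,4)=A.
Same type (B): 0 of 2.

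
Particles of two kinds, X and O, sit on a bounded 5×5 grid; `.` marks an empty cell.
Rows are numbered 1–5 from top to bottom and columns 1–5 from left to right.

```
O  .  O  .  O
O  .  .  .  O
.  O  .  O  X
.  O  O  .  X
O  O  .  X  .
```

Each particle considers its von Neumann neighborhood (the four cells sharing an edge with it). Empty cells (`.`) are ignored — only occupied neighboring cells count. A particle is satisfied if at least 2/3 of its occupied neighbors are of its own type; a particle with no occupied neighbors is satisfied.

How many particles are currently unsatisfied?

3

Row 1: (1,1)O 1/1 ok · (1,3)O 0/0 ok · (1,5)O 1/1 ok
Row 2: (2,1)O 1/1 ok · (2,5)O 1/2 unhappy
Row 3: (3,2)O 1/1 ok · (3,4)O 0/1 unhappy · (3,5)X 1/3 unhappy
Row 4: (4,2)O 3/3 ok · (4,3)O 1/1 ok · (4,5)X 1/1 ok
Row 5: (5,1)O 1/1 ok · (5,2)O 2/2 ok · (5,4)X 0/0 ok
Unsatisfied: (2,5), (3,4), (3,5) — 3 in total.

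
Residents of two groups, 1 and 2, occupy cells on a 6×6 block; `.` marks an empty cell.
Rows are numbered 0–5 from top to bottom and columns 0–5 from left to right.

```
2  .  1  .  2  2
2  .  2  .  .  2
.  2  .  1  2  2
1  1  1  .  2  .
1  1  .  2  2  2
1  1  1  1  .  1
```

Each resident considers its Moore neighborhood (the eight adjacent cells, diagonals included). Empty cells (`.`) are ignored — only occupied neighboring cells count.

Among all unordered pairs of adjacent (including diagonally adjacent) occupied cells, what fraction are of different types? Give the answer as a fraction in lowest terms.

Scan each occupied cell's neighbors to the right and below (and the two forward diagonals) so each pair is counted once.
Row 0: 2(0,0)–2(1,0)= 1(0,2)–2(1,2)≠ 2(0,4)–2(0,5)= 2(0,4)–2(1,5)= 2(0,5)–2(1,5)=  → 1/5 unlike.
Row 1: 2(1,0)–2(2,1)= 2(1,2)–1(2,3)≠ 2(1,2)–2(2,1)= 2(1,5)–2(2,5)= 2(1,5)–2(2,4)=  → 1/5 unlike.
Row 2: 2(2,1)–1(3,1)≠ 2(2,1)–1(3,2)≠ 2(2,1)–1(3,0)≠ 1(2,3)–2(2,4)≠ 1(2,3)–2(3,4)≠ 1(2,3)–1(3,2)= 2(2,4)–2(2,5)= 2(2,4)–2(3,4)= 2(2,5)–2(3,4)=  → 5/9 unlike.
Row 3: 1(3,0)–1(3,1)= 1(3,0)–1(4,0)= 1(3,0)–1(4,1)= 1(3,1)–1(3,2)= 1(3,1)–1(4,1)= 1(3,1)–1(4,0)= 1(3,2)–2(4,3)≠ 1(3,2)–1(4,1)= 2(3,4)–2(4,4)= 2(3,4)–2(4,5)= 2(3,4)–2(4,3)=  → 1/11 unlike.
Row 4: 1(4,0)–1(4,1)= 1(4,0)–1(5,0)= 1(4,0)–1(5,1)= 1(4,1)–1(5,1)= 1(4,1)–1(5,2)= 1(4,1)–1(5,0)= 2(4,3)–2(4,4)= 2(4,3)–1(5,3)≠ 2(4,3)–1(5,2)≠ 2(4,4)–2(4,5)= 2(4,4)–1(5,5)≠ 2(4,4)–1(5,3)≠ 2(4,5)–1(5,5)≠  → 5/13 unlike.
Row 5: 1(5,0)–1(5,1)= 1(5,1)–1(5,2)= 1(5,2)–1(5,3)=  → 0/3 unlike.
Total adjacent occupied pairs: 46; unlike-type pairs: 13.
13/46 is already in lowest terms.

13/46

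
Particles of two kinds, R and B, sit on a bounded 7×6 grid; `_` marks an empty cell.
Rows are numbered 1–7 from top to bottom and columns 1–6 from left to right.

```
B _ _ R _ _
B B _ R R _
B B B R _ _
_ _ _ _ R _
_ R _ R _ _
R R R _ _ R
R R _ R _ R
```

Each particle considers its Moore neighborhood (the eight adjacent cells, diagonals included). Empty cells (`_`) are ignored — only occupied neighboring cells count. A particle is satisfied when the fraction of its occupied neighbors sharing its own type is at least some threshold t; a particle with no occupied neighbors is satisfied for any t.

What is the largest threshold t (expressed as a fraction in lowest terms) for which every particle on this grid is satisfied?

Row 1: (1,1)B 2/2 · (1,4)R 2/2
Row 2: (2,1)B 4/4 · (2,2)B 5/5 · (2,4)R 3/4 · (2,5)R 3/3
Row 3: (3,1)B 3/3 · (3,2)B 4/4 · (3,3)B 2/4 · (3,4)R 3/4
Row 4: (4,5)R 2/2
Row 5: (5,2)R 3/3 · (5,4)R 2/2
Row 6: (6,1)R 4/4 · (6,2)R 5/5 · (6,3)R 5/5 · (6,6)R 1/1
Row 7: (7,1)R 3/3 · (7,2)R 4/4 · (7,4)R 1/1 · (7,6)R 1/1
The smallest same-type fraction is 2/4 at (3,3), which reduces to 1/2. Any threshold above that leaves this particle unsatisfied.

1/2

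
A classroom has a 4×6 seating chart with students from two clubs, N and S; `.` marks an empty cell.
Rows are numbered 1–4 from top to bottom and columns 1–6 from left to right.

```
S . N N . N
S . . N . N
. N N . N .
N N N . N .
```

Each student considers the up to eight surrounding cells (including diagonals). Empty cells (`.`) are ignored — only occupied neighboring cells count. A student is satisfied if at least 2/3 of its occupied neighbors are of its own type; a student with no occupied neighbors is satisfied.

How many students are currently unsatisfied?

1

(1,1)S 1/1 ✓
(1,3)N 2/2 ✓
(1,4)N 2/2 ✓
(1,6)N 1/1 ✓
(2,1)S 1/2 ✗
(2,4)N 4/4 ✓
(2,6)N 2/2 ✓
(3,2)N 4/5 ✓
(3,3)N 4/4 ✓
(3,5)N 3/3 ✓
(4,1)N 2/2 ✓
(4,2)N 4/4 ✓
(4,3)N 3/3 ✓
(4,5)N 1/1 ✓
Unsatisfied: (2,1) — 1 in total.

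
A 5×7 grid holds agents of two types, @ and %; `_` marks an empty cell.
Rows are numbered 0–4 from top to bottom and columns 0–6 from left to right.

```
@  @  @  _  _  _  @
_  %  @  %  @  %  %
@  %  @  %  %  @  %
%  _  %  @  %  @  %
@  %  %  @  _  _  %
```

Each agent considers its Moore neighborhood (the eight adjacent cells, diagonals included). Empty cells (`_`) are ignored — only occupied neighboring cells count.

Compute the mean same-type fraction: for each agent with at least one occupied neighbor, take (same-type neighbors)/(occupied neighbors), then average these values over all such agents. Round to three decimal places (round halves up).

0.387

Row 0: (0,0)@ 1/2 · (0,1)@ 3/4 · (0,2)@ 2/4 · (0,6)@ 0/2
Row 1: (1,1)% 1/7 · (1,2)@ 3/7 · (1,3)% 2/6 · (1,4)@ 1/5 · (1,5)% 3/6 · (1,6)% 2/4
Row 2: (2,0)@ 0/3 · (2,1)% 3/6 · (2,2)@ 2/7 · (2,3)% 4/8 · (2,4)% 4/8 · (2,5)@ 2/8 · (2,6)% 3/5
Row 3: (3,0)% 2/4 · (3,2)% 4/7 · (3,3)@ 2/7 · (3,4)% 2/6 · (3,5)@ 1/6 · (3,6)% 2/4
Row 4: (4,0)@ 0/2 · (4,1)% 3/4 · (4,2)% 2/4 · (4,3)@ 1/4 · (4,6)% 1/2
Sum over 28 agents: 1/2 + 3/4 + 2/4 + 0/2 + 1/7 + 3/7 + 2/6 + 1/5 + 3/6 + 2/4 + 0/3 + 3/6 + 2/7 + 4/8 + 4/8 + 2/8 + 3/5 + 2/4 + 4/7 + 2/7 + 2/6 + 1/6 + 2/4 + 0/2 + 3/4 + 2/4 + 1/4 + 1/2 = 1139/105; mean = 1139/105 ÷ 28 = 1139/2940 = 0.387414… → 0.387.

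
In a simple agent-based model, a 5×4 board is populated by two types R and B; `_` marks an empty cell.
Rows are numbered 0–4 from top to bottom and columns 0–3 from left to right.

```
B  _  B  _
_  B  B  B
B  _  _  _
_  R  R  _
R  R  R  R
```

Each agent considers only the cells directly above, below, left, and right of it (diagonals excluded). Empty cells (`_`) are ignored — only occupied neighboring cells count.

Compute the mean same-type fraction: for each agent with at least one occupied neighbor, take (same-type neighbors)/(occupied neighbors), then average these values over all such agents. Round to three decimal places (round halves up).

1.000

Row 0: (0,0)B — no occupied neighbors · (0,2)B 1/1
Row 1: (1,1)B 1/1 · (1,2)B 3/3 · (1,3)B 1/1
Row 2: (2,0)B — no occupied neighbors
Row 3: (3,1)R 2/2 · (3,2)R 2/2
Row 4: (4,0)R 1/1 · (4,1)R 3/3 · (4,2)R 3/3 · (4,3)R 1/1
Sum over 10 agents: 1/1 + 1/1 + 3/3 + 1/1 + 2/2 + 2/2 + 1/1 + 3/3 + 3/3 + 1/1 = 10; mean = 10 ÷ 10 = 1 = 1.0 → 1.000.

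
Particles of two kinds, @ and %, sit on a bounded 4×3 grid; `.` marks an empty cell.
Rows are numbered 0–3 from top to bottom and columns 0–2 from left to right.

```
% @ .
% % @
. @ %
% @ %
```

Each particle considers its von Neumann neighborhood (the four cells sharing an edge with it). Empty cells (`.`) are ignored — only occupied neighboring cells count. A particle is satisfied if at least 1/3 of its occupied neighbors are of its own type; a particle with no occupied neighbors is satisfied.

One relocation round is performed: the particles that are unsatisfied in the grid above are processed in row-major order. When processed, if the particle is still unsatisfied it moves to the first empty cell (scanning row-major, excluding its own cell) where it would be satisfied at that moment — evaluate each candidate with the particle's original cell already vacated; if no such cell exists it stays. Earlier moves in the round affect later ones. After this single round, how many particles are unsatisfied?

0

Initially unsatisfied (in order): (0,1), (1,1), (1,2), (3,0).
  (0,1) → (0,2).
  (1,1): now satisfied by earlier moves; stays.
  (1,2): now satisfied by earlier moves; stays.
  (3,0) → (0,1).
Resulting grid:
% % @
% % @
. @ %
. @ %
All satisfied now.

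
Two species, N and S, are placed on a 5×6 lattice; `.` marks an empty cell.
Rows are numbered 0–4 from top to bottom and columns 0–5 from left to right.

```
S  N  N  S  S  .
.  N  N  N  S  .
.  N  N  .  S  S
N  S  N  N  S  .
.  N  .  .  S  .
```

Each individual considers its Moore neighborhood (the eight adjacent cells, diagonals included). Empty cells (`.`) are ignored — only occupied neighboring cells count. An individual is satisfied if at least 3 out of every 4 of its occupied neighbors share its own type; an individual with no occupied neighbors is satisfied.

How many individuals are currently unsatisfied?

10

(0,0)S 0/2 not
(0,1)N 3/4 satisfied
(0,2)N 4/5 satisfied
(0,3)S 2/5 not
(0,4)S 2/3 not
(1,1)N 5/6 satisfied
(1,2)N 6/7 satisfied
(1,3)N 3/7 not
(1,4)S 4/5 satisfied
(2,1)N 5/6 satisfied
(2,2)N 6/7 satisfied
(2,4)S 3/5 not
(2,5)S 3/3 satisfied
(3,0)N 2/3 not
(3,1)S 0/5 not
(3,2)N 4/5 satisfied
(3,3)N 2/5 not
(3,4)S 3/4 satisfied
(4,1)N 2/3 not
(4,4)S 1/2 not
Unsatisfied: (0,0), (0,3), (0,4), (1,3), (2,4), (3,0), (3,1), (3,3), (4,1), (4,4) — 10 in total.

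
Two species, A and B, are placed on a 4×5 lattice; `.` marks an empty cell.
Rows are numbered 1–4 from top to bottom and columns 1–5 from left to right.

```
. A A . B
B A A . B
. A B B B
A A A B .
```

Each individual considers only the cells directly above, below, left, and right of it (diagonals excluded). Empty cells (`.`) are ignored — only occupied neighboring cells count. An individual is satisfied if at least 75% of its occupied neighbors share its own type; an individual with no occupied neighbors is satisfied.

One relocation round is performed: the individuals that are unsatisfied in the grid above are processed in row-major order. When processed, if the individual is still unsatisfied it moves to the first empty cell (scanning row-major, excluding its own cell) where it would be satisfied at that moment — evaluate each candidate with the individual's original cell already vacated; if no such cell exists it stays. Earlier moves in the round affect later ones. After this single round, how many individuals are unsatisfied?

0

Initially unsatisfied (in order): (2,1), (2,3), (3,2), (3,3), (4,3), (4,4).
  (2,1) → (4,5).
  (2,3) → (1,1).
  (3,2) → (2,1).
  (3,3) → (2,4).
  (4,3) → (3,1).
  (4,4): now satisfied by earlier moves; stays.
Resulting grid:
A A A . B
A A . B B
A . . B B
A A . B B
All satisfied now.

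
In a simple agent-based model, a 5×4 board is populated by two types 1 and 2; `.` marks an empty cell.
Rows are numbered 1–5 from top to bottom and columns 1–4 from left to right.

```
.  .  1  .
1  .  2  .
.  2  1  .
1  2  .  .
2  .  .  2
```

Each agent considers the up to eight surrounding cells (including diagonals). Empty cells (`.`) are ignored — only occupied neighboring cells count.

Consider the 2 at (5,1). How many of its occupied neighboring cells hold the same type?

1

Occupied neighbors of (5,1): (4,1)=1, (4,2)=2.
Same type (2): 1 of 2.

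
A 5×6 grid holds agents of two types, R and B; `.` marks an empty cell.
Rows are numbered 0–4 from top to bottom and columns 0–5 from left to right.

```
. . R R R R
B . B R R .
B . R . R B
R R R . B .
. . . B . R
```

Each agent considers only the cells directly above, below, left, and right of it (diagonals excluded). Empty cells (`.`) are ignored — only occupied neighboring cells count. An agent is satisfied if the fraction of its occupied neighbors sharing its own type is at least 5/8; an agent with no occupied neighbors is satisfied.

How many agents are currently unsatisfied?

8

(0,2)R 1/2 not
(0,3)R 3/3 satisfied
(0,4)R 3/3 satisfied
(0,5)R 1/1 satisfied
(1,0)B 1/1 satisfied
(1,2)B 0/3 not
(1,3)R 2/3 satisfied
(1,4)R 3/3 satisfied
(2,0)B 1/2 not
(2,2)R 1/2 not
(2,4)R 1/3 not
(2,5)B 0/1 not
(3,0)R 1/2 not
(3,1)R 2/2 satisfied
(3,2)R 2/2 satisfied
(3,4)B 0/1 not
(4,3)B 0/0 satisfied
(4,5)R 0/0 satisfied
Unsatisfied: (0,2), (1,2), (2,0), (2,2), (2,4), (2,5), (3,0), (3,4) — 8 in total.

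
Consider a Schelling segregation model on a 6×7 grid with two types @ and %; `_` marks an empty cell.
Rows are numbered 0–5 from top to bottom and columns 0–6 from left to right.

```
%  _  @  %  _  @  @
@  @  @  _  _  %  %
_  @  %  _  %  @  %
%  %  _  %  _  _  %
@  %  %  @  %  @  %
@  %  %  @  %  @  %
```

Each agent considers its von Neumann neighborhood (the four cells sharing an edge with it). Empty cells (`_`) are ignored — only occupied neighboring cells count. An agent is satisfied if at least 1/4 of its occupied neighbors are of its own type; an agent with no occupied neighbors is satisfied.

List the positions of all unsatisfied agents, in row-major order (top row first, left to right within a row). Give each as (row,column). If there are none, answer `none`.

(0,0), (0,3), (2,2), (2,4), (2,5), (3,3)

(0,0)% 0/1 unhappy
(0,2)@ 1/2 ok
(0,3)% 0/1 unhappy
(0,5)@ 1/2 ok
(0,6)@ 1/2 ok
(1,0)@ 1/2 ok
(1,1)@ 3/3 ok
(1,2)@ 2/3 ok
(1,5)% 1/3 ok
(1,6)% 2/3 ok
(2,1)@ 1/3 ok
(2,2)% 0/2 unhappy
(2,4)% 0/1 unhappy
(2,5)@ 0/3 unhappy
(2,6)% 2/3 ok
(3,0)% 1/2 ok
(3,1)% 2/3 ok
(3,3)% 0/1 unhappy
(3,6)% 2/2 ok
(4,0)@ 1/3 ok
(4,1)% 3/4 ok
(4,2)% 2/3 ok
(4,3)@ 1/4 ok
(4,4)% 1/3 ok
(4,5)@ 1/3 ok
(4,6)% 2/3 ok
(5,0)@ 1/2 ok
(5,1)% 2/3 ok
(5,2)% 2/3 ok
(5,3)@ 1/3 ok
(5,4)% 1/3 ok
(5,5)@ 1/3 ok
(5,6)% 1/2 ok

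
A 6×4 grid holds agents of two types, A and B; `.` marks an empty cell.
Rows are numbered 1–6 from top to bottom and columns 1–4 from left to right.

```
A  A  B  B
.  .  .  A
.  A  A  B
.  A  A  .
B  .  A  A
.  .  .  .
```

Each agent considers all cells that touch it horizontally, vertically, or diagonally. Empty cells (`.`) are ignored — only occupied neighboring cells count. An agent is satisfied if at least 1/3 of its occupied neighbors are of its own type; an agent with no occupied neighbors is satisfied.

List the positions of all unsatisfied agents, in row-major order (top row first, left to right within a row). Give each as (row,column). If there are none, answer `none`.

(2,4), (3,4), (5,1)

(1,1)A 1/1 ok
(1,2)A 1/2 ok
(1,3)B 1/3 ok
(1,4)B 1/2 ok
(2,4)A 1/4 unhappy
(3,2)A 3/3 ok
(3,3)A 4/5 ok
(3,4)B 0/3 unhappy
(4,2)A 4/5 ok
(4,3)A 5/6 ok
(5,1)B 0/1 unhappy
(5,3)A 3/3 ok
(5,4)A 2/2 ok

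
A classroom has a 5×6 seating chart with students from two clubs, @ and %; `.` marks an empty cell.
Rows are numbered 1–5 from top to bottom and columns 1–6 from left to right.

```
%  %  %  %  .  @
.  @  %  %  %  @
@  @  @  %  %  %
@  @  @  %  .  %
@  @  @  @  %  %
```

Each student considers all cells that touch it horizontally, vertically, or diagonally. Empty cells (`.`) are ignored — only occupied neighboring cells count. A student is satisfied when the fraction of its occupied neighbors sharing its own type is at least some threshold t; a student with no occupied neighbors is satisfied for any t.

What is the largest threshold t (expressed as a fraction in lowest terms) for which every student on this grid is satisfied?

1/4

Row 1: (1,1)% 1/2 · (1,2)% 3/4 · (1,3)% 4/5 · (1,4)% 4/4 · (1,6)@ 1/2
Row 2: (2,2)@ 3/7 · (2,3)% 5/8 · (2,4)% 6/7 · (2,5)% 5/7 · (2,6)@ 1/4
Row 3: (3,1)@ 4/4 · (3,2)@ 6/7 · (3,3)@ 4/8 · (3,4)% 5/7 · (3,5)% 6/7 · (3,6)% 3/4
Row 4: (4,1)@ 5/5 · (4,2)@ 8/8 · (4,3)@ 6/8 · (4,4)% 3/7 · (4,6)% 4/4
Row 5: (5,1)@ 3/3 · (5,2)@ 5/5 · (5,3)@ 4/5 · (5,4)@ 2/4 · (5,5)% 3/4 · (5,6)% 2/2
The smallest same-type fraction is 1/4 at (2,6), which reduces to 1/4. Any threshold above that leaves this student unsatisfied.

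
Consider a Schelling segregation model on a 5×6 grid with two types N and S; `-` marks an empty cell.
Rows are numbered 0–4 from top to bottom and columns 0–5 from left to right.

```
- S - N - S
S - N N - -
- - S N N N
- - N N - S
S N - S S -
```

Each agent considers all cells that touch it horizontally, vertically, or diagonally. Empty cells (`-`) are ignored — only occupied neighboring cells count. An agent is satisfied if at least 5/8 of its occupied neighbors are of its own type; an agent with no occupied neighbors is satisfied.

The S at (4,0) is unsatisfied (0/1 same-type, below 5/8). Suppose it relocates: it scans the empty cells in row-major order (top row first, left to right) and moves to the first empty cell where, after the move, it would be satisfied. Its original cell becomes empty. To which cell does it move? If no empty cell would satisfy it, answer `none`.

Vacating (4,0). Empty cells in order:
  (0,0): 2/2 same-type → satisfied — stop here.

(0,0)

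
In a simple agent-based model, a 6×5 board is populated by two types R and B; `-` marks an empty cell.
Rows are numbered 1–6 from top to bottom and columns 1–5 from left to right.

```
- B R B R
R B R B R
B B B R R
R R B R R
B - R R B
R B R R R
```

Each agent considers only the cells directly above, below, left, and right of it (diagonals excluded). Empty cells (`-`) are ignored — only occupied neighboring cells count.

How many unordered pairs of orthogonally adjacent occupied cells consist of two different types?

23

Scan each occupied cell's neighbors to the right and below so each pair is counted once.
From row 1: 3 unlike of 7 pairs (running 3/7).
From row 2: 7 unlike of 9 pairs (running 10/16).
From row 3: 3 unlike of 9 pairs (running 13/25).
From row 4: 5 unlike of 8 pairs (running 18/33).
From row 5: 3 unlike of 6 pairs (running 21/39).
From row 6: 2 unlike of 4 pairs (running 23/43).
Total adjacent occupied pairs: 43; unlike-type pairs: 23.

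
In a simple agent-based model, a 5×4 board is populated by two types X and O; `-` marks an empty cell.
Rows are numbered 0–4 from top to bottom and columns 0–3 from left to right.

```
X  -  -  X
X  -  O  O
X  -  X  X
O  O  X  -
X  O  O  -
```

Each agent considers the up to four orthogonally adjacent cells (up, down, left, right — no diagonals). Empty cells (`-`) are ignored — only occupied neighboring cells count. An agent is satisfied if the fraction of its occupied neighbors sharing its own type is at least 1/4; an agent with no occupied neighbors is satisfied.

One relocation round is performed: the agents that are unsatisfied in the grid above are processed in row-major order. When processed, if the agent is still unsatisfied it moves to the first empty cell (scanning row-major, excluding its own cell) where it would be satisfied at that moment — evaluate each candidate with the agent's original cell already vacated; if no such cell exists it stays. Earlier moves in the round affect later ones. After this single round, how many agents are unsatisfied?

Initially unsatisfied (in order): (0,3), (4,0).
  (0,3) → (0,1).
  (4,0) → (0,2).
Resulting grid:
X X X -
X - O O
X - X X
O O X -
- O O -
All satisfied now.

0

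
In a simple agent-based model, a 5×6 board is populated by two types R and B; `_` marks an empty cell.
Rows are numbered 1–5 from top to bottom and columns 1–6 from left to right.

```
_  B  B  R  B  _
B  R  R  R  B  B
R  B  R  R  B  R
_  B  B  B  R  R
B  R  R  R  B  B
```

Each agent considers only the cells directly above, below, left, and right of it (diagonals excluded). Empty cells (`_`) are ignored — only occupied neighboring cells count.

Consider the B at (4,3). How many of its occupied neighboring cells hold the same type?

Occupied neighbors of (4,3): (3,3)=R, (5,3)=R, (4,2)=B, (4,4)=B.
Same type (B): 2 of 4.

2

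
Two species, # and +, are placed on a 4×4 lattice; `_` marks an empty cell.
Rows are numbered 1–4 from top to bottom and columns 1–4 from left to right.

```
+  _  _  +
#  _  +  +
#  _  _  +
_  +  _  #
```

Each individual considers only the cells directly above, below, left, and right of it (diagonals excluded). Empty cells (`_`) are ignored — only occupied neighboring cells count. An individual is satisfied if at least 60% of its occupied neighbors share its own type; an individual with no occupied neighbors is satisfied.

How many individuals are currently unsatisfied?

(1,1)+ 0/1 unhappy
(1,4)+ 1/1 ok
(2,1)# 1/2 unhappy
(2,3)+ 1/1 ok
(2,4)+ 3/3 ok
(3,1)# 1/1 ok
(3,4)+ 1/2 unhappy
(4,2)+ 0/0 ok
(4,4)# 0/1 unhappy
Unsatisfied: (1,1), (2,1), (3,4), (4,4) — 4 in total.

4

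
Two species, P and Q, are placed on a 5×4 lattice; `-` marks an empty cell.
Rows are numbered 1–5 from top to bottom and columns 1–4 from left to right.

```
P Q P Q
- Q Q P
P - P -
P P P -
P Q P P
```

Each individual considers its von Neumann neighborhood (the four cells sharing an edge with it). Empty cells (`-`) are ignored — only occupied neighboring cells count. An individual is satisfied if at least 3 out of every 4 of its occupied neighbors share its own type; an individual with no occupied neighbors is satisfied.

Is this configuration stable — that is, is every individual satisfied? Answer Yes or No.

No

(1,1)P 0/1 not
(1,2)Q 1/3 not
(1,3)P 0/3 not
(1,4)Q 0/2 not
(2,2)Q 2/2 satisfied
(2,3)Q 1/4 not
(2,4)P 0/2 not
(3,1)P 1/1 satisfied
(3,3)P 1/2 not
(4,1)P 3/3 satisfied
(4,2)P 2/3 not
(4,3)P 3/3 satisfied
(5,1)P 1/2 not
(5,2)Q 0/3 not
(5,3)P 2/3 not
(5,4)P 1/1 satisfied
For instance (1,1) has only 0/1 same-type neighbors, below 3/4.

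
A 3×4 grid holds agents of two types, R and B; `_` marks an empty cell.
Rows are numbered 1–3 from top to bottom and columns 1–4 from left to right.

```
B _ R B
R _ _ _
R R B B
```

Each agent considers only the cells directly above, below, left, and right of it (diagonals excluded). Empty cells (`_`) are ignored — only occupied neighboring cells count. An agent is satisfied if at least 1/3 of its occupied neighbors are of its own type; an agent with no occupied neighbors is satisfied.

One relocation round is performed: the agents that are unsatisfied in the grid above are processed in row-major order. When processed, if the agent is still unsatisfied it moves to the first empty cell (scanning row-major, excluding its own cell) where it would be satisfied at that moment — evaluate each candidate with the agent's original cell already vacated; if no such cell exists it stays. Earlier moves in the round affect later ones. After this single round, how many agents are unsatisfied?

0

Initially unsatisfied (in order): (1,1), (1,3), (1,4).
  (1,1) → (2,3).
  (1,3) → (1,1).
  (1,4): now satisfied by earlier moves; stays.
Resulting grid:
R _ _ B
R _ B _
R R B B
All satisfied now.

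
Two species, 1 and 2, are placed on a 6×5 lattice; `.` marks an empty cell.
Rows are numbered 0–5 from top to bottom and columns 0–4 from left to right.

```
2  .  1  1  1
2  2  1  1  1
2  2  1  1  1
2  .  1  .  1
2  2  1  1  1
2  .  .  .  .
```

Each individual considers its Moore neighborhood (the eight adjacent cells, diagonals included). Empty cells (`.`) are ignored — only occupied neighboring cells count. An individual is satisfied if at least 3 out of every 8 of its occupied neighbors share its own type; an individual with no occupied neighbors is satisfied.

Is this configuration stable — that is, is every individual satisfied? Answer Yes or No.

Yes

(0,0)2 2/2 ✓
(0,2)1 3/4 ✓
(0,3)1 5/5 ✓
(0,4)1 3/3 ✓
(1,0)2 4/4 ✓
(1,1)2 4/7 ✓
(1,2)1 5/7 ✓
(1,3)1 8/8 ✓
(1,4)1 5/5 ✓
(2,0)2 4/4 ✓
(2,1)2 4/7 ✓
(2,2)1 4/6 ✓
(2,3)1 7/7 ✓
(2,4)1 4/4 ✓
(3,0)2 4/4 ✓
(3,2)1 4/6 ✓
(3,4)1 4/4 ✓
(4,0)2 3/3 ✓
(4,1)2 3/5 ✓
(4,2)1 2/3 ✓
(4,3)1 4/4 ✓
(4,4)1 2/2 ✓
(5,0)2 2/2 ✓
All meet the threshold, so the configuration is stable.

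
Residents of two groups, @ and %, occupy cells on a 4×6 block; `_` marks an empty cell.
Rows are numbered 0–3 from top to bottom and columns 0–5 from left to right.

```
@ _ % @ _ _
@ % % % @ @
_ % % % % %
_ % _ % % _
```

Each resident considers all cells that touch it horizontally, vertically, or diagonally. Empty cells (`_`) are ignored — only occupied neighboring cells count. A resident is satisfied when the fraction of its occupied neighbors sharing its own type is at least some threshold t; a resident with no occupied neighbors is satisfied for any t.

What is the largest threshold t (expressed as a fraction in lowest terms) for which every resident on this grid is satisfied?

1/4

(0,0)@ 1/2
(0,2)% 3/4
(0,3)@ 1/4
(1,0)@ 1/3
(1,1)% 4/6
(1,2)% 6/7
(1,3)% 5/7
(1,4)@ 2/6
(1,5)@ 1/3
(2,1)% 4/5
(2,2)% 7/7
(2,3)% 6/7
(2,4)% 5/7
(2,5)% 2/4
(3,1)% 2/2
(3,3)% 4/4
(3,4)% 4/4
The smallest same-type fraction is 1/4 at (0,3), which reduces to 1/4. Any threshold above that leaves this resident unsatisfied.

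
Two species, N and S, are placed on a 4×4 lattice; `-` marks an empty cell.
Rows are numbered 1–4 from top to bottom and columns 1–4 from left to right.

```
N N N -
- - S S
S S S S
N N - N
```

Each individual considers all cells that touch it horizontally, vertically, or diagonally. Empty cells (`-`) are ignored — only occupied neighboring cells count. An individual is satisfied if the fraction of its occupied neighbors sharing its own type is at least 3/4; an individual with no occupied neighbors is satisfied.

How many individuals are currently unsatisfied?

9

Row 1: (1,1)N 1/1 ok · (1,2)N 2/3 unhappy · (1,3)N 1/3 unhappy
Row 2: (2,3)S 4/6 unhappy · (2,4)S 3/4 ok
Row 3: (3,1)S 1/3 unhappy · (3,2)S 3/5 unhappy · (3,3)S 4/6 unhappy · (3,4)S 3/4 ok
Row 4: (4,1)N 1/3 unhappy · (4,2)N 1/4 unhappy · (4,4)N 0/2 unhappy
Unsatisfied: (1,2), (1,3), (2,3), (3,1), (3,2), (3,3), (4,1), (4,2), (4,4) — 9 in total.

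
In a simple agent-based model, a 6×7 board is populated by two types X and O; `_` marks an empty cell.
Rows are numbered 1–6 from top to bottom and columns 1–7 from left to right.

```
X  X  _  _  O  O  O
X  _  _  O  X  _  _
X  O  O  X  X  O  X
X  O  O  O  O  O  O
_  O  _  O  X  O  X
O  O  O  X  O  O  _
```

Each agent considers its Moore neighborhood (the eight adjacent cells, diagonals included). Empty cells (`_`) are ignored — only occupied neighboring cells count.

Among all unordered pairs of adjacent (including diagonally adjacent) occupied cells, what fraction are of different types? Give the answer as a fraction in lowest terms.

37/82

Scan each occupied cell's neighbors to the right and below (and the two forward diagonals) so each pair is counted once.
Row 1: X(1,1)–X(1,2)= X(1,1)–X(2,1)= X(1,2)–X(2,1)= O(1,5)–O(1,6)= O(1,5)–X(2,5)≠ O(1,5)–O(2,4)= O(1,6)–O(1,7)= O(1,6)–X(2,5)≠  → 2/8 unlike.
Row 2: X(2,1)–X(3,1)= X(2,1)–O(3,2)≠ O(2,4)–X(2,5)≠ O(2,4)–X(3,4)≠ O(2,4)–X(3,5)≠ O(2,4)–O(3,3)= X(2,5)–X(3,5)= X(2,5)–O(3,6)≠ X(2,5)–X(3,4)=  → 5/9 unlike.
Row 3: X(3,1)–O(3,2)≠ X(3,1)–X(4,1)= X(3,1)–O(4,2)≠ O(3,2)–O(3,3)= O(3,2)–O(4,2)= O(3,2)–O(4,3)= O(3,2)–X(4,1)≠ O(3,3)–X(3,4)≠ O(3,3)–O(4,3)= O(3,3)–O(4,4)= O(3,3)–O(4,2)= X(3,4)–X(3,5)= X(3,4)–O(4,4)≠ X(3,4)–O(4,5)≠ X(3,4)–O(4,3)≠ X(3,5)–O(3,6)≠ X(3,5)–O(4,5)≠ X(3,5)–O(4,6)≠ X(3,5)–O(4,4)≠ O(3,6)–X(3,7)≠ O(3,6)–O(4,6)= O(3,6)–O(4,7)= O(3,6)–O(4,5)= X(3,7)–O(4,7)≠ X(3,7)–O(4,6)≠  → 14/25 unlike.
Row 4: X(4,1)–O(4,2)≠ X(4,1)–O(5,2)≠ O(4,2)–O(4,3)= O(4,2)–O(5,2)= O(4,3)–O(4,4)= O(4,3)–O(5,4)= O(4,3)–O(5,2)= O(4,4)–O(4,5)= O(4,4)–O(5,4)= O(4,4)–X(5,5)≠ O(4,5)–O(4,6)= O(4,5)–X(5,5)≠ O(4,5)–O(5,6)= O(4,5)–O(5,4)= O(4,6)–O(4,7)= O(4,6)–O(5,6)= O(4,6)–X(5,7)≠ O(4,6)–X(5,5)≠ O(4,7)–X(5,7)≠ O(4,7)–O(5,6)=  → 7/20 unlike.
Row 5: O(5,2)–O(6,2)= O(5,2)–O(6,3)= O(5,2)–O(6,1)= O(5,4)–X(5,5)≠ O(5,4)–X(6,4)≠ O(5,4)–O(6,5)= O(5,4)–O(6,3)= X(5,5)–O(5,6)≠ X(5,5)–O(6,5)≠ X(5,5)–O(6,6)≠ X(5,5)–X(6,4)= O(5,6)–X(5,7)≠ O(5,6)–O(6,6)= O(5,6)–O(6,5)= X(5,7)–O(6,6)≠  → 7/15 unlike.
Row 6: O(6,1)–O(6,2)= O(6,2)–O(6,3)= O(6,3)–X(6,4)≠ X(6,4)–O(6,5)≠ O(6,5)–O(6,6)=  → 2/5 unlike.
Total adjacent occupied pairs: 82; unlike-type pairs: 37.
37/82 is already in lowest terms.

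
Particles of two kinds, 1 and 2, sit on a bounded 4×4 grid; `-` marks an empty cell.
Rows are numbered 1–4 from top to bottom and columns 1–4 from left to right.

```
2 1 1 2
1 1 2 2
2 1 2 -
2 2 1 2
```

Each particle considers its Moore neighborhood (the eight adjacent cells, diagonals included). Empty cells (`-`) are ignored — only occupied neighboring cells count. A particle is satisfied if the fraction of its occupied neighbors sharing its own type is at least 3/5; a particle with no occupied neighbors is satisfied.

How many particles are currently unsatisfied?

9

(1,1)2 0/3 ✗
(1,2)1 3/5 ✓
(1,3)1 2/5 ✗
(1,4)2 2/3 ✓
(2,1)1 3/5 ✓
(2,2)1 4/8 ✗
(2,3)2 3/7 ✗
(2,4)2 3/4 ✓
(3,1)2 2/5 ✗
(3,2)1 3/8 ✗
(3,3)2 4/7 ✗
(4,1)2 2/3 ✓
(4,2)2 3/5 ✓
(4,3)1 1/4 ✗
(4,4)2 1/2 ✗
Unsatisfied: (1,1), (1,3), (2,2), (2,3), (3,1), (3,2), (3,3), (4,3), (4,4) — 9 in total.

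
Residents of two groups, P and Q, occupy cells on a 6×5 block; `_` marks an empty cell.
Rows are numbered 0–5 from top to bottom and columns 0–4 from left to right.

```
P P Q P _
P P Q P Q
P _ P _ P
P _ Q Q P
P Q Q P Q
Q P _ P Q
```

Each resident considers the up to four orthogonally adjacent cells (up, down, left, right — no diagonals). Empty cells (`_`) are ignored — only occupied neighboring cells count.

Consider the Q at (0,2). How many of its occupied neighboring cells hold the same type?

Occupied neighbors of (0,2): (1,2)=Q, (0,1)=P, (0,3)=P.
Same type (Q): 1 of 3.

1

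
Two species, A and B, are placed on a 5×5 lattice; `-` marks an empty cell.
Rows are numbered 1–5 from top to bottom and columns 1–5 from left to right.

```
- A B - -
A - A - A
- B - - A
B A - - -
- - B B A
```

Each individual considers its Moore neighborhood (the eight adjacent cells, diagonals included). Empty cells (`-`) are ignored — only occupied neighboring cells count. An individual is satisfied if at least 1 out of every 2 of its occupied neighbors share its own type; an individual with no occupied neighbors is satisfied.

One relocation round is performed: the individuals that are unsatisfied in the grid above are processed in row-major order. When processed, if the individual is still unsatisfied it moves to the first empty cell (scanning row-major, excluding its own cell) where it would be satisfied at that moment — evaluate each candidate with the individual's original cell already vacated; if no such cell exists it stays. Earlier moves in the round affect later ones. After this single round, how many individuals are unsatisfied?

Initially unsatisfied (in order): (1,3), (2,3), (3,2), (4,2), (5,5).
  (1,3) → (3,1).
  (2,3): now satisfied by earlier moves; stays.
  (3,2) → (4,3).
  (4,2) → (1,1).
  (5,5) → (1,3).
Resulting grid:
A A A - -
A - A - A
B - - - A
B - B - -
- - B B -
All satisfied now.

0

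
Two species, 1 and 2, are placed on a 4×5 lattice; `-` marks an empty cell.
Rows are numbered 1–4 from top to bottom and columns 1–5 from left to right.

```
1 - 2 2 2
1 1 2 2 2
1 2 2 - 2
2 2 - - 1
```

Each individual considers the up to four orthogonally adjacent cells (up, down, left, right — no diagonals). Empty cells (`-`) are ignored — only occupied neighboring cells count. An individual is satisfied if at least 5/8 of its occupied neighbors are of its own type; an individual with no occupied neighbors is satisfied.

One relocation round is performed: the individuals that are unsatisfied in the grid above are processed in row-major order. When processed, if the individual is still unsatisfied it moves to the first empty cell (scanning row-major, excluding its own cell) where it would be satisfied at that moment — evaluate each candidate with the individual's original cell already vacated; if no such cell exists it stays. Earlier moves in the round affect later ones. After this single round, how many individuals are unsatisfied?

Initially unsatisfied (in order): (2,2), (3,1), (3,2), (3,5), (4,1), (4,5).
  (2,2) → (4,4).
  (3,1): no empty cell satisfies it; stays.
  (3,2): now satisfied by earlier moves; stays.
  (3,5) → (2,2).
  (4,1) → (1,2).
  (4,5): now satisfied by earlier moves; stays.
Resulting grid:
1 2 2 2 2
1 2 2 2 2
1 2 2 - -
- 2 - 1 1
Unsatisfied now: (1,1), (3,1).

2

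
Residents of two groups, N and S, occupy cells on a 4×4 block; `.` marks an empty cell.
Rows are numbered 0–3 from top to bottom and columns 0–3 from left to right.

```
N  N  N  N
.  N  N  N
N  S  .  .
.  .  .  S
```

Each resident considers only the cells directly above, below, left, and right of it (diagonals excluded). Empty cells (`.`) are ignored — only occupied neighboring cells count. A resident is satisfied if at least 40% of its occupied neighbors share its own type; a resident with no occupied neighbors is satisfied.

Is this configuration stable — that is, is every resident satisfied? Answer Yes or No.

No

Row 0: (0,0)N 1/1 ✓ · (0,1)N 3/3 ✓ · (0,2)N 3/3 ✓ · (0,3)N 2/2 ✓
Row 1: (1,1)N 2/3 ✓ · (1,2)N 3/3 ✓ · (1,3)N 2/2 ✓
Row 2: (2,0)N 0/1 ✗ · (2,1)S 0/2 ✗
Row 3: (3,3)S 0/0 ✓
For instance (2,0) has only 0/1 same-type neighbors, below 2/5.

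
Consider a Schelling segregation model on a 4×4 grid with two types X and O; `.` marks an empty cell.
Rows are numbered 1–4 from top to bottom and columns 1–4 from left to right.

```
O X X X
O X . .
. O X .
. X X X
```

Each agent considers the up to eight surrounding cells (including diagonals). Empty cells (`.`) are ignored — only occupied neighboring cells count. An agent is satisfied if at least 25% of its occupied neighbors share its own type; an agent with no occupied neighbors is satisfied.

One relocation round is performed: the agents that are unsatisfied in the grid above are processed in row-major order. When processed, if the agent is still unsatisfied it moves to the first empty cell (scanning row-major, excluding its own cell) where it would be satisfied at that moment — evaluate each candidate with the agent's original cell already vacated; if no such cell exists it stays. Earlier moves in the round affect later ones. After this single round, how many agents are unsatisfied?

Initially unsatisfied (in order): (3,2).
  (3,2) → (3,1).
Resulting grid:
O X X X
O X . .
O . X .
. X X X
All satisfied now.

0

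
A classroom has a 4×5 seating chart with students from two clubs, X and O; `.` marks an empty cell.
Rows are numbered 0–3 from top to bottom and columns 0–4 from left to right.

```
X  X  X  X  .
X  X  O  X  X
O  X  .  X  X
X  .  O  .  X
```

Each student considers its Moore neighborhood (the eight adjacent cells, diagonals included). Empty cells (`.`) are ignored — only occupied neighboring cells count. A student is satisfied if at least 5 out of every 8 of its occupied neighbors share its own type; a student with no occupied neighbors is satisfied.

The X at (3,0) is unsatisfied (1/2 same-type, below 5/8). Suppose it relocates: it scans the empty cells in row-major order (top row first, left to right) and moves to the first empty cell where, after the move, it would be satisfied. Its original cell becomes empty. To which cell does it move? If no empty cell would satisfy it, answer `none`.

(0,4)

Vacating (3,0). Empty cells in order:
  (0,4): 3/3 same-type → satisfied — stop here.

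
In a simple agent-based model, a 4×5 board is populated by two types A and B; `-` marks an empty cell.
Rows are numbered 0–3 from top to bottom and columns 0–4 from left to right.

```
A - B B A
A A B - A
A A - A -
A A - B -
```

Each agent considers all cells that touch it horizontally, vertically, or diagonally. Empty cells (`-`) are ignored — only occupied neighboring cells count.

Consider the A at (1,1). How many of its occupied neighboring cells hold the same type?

Occupied neighbors of (1,1): (0,0)=A, (0,2)=B, (1,0)=A, (1,2)=B, (2,0)=A, (2,1)=A.
Same type (A): 4 of 6.

4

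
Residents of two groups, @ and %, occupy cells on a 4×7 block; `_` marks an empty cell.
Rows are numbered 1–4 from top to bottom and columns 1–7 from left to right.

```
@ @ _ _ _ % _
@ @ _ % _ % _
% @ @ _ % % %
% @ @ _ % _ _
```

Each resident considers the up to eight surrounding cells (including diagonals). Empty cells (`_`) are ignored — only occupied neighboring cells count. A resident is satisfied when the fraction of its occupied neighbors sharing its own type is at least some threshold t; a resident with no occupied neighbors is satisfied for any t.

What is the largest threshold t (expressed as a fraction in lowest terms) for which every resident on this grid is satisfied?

1/5

(1,1)@ 3/3
(1,2)@ 3/3
(1,6)% 1/1
(2,1)@ 4/5
(2,2)@ 5/6
(2,4)% 1/2
(2,6)% 4/4
(3,1)% 1/5
(3,2)@ 5/7
(3,3)@ 4/5
(3,5)% 4/4
(3,6)% 4/4
(3,7)% 2/2
(4,1)% 1/3
(4,2)@ 3/5
(4,3)@ 3/3
(4,5)% 2/2
The smallest same-type fraction is 1/5 at (3,1), which reduces to 1/5. Any threshold above that leaves this resident unsatisfied.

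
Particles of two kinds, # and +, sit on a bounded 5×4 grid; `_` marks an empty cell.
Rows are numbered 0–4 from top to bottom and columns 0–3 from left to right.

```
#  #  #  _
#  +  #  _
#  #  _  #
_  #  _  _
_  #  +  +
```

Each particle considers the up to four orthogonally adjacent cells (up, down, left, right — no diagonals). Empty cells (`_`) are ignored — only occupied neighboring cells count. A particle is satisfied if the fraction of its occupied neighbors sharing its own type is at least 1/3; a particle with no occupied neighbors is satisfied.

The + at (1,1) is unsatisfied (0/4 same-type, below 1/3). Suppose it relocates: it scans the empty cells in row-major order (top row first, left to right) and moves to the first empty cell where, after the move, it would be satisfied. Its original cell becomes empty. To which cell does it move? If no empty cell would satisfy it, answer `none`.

(3,2)

Vacating (1,1). Empty cells in order:
  (0,3): 0/1 same-type → still unsatisfied.
  (1,3): 0/2 same-type → still unsatisfied.
  (2,2): 0/3 same-type → still unsatisfied.
  (3,0): 0/2 same-type → still unsatisfied.
  (3,2): 1/2 same-type → satisfied — stop here.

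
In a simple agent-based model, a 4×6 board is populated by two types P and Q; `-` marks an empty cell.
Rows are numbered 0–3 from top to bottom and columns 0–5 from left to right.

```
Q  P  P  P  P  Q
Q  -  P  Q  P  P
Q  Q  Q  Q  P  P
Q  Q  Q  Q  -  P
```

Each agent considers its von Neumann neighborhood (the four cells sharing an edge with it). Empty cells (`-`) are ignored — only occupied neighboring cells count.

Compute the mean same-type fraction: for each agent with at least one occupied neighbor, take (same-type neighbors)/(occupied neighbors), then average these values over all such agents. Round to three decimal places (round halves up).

Row 0: (0,0)Q 1/2 · (0,1)P 1/2 · (0,2)P 3/3 · (0,3)P 2/3 · (0,4)P 2/3 · (0,5)Q 0/2
Row 1: (1,0)Q 2/2 · (1,2)P 1/3 · (1,3)Q 1/4 · (1,4)P 3/4 · (1,5)P 2/3
Row 2: (2,0)Q 3/3 · (2,1)Q 3/3 · (2,2)Q 3/4 · (2,3)Q 3/4 · (2,4)P 2/3 · (2,5)P 3/3
Row 3: (3,0)Q 2/2 · (3,1)Q 3/3 · (3,2)Q 3/3 · (3,3)Q 2/2 · (3,5)P 1/1
Sum over 22 agents: 1/2 + 1/2 + 3/3 + 2/3 + 2/3 + 0/2 + 2/2 + 1/3 + 1/4 + 3/4 + 2/3 + 3/3 + 3/3 + 3/4 + 3/4 + 2/3 + 3/3 + 2/2 + 3/3 + 3/3 + 2/2 + 1/1 = 33/2; mean = 33/2 ÷ 22 = 3/4 = 0.75 → 0.750.

0.750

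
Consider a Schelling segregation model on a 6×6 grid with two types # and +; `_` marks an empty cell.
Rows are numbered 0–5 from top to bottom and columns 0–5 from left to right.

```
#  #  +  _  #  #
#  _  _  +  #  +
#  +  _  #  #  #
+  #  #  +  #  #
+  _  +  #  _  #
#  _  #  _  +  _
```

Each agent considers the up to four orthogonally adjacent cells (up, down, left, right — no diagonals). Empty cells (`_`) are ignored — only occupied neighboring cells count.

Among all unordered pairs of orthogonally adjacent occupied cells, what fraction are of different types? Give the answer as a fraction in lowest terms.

9/16

Scan each occupied cell's neighbors to the right and below so each pair is counted once.
From row 0: 2 unlike of 6 pairs (running 2/6).
From row 1: 4 unlike of 6 pairs (running 6/12).
From row 2: 4 unlike of 8 pairs (running 10/20).
From row 3: 5 unlike of 9 pairs (running 15/29).
From row 4: 3 unlike of 3 pairs (running 18/32).
Total adjacent occupied pairs: 32; unlike-type pairs: 18.
18/32 reduces to 9/16.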